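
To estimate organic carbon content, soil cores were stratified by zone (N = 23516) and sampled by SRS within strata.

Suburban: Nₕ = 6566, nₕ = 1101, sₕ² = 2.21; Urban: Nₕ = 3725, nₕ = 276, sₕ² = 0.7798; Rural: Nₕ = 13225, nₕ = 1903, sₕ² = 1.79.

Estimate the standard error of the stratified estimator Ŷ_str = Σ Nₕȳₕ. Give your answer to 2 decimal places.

Var(Ŷ_str) = Σₕ Nₕ²(1 − fₕ)sₕ²/nₕ.
Suburban: 6566²·(1 − 1101/6566)·2.21/1101 = 72027.112.
Urban: 3725²·(1 − 276/3725)·0.7798/276 = 36298.913.
Rural: 13225²·(1 − 1903/13225)·1.79/1903 = 140842.29.
Sum = 249168.32.
SE = √(249168.32) = 499.17.

499.17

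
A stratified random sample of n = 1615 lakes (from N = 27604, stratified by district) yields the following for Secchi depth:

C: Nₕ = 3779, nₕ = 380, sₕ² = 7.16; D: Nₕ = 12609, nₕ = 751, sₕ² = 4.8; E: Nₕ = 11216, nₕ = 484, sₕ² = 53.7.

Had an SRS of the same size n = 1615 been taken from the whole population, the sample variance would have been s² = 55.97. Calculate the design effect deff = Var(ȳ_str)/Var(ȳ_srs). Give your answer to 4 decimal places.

0.5853

Var(ȳ_str) = Σ Wₕ²(1−fₕ)sₕ²/nₕ with Wₕ = Nₕ/27604:
  C: (3779/27604)²·(1−380/3779)·7.16/380 = 3.176241 × 10^-4
  D: (12609/27604)²·(1−751/12609)·4.8/751 = 0.0012541496
  E: (11216/27604)²·(1−484/11216)·53.7/484 = 0.017526837
  → Var(ȳ_str) = 0.019098611.
Var(ȳ_srs) = (1 − 1615/27604)·55.97/1615 = 0.032628742.
deff = 0.019098611 / 0.032628742 = 0.5853.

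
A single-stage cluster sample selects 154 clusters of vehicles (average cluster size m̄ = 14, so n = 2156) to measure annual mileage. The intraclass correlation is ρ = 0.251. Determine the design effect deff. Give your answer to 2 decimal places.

4.26

deff = 1 + (14 − 1)·0.251 = 1 + 3.263 = 4.263.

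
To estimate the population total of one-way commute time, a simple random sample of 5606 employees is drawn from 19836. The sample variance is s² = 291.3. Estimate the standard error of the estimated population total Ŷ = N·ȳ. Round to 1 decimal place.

Var(Ŷ) = N²·Var(ȳ) = N²·(1 − n/N)·s²/n.
f = 5606/19836 = 0.28261746; Var(ȳ) = 0.71738254·291.3/5606 = 0.037276763.
Var(Ŷ) = 19836² · 0.037276763 = 1.4667172 × 10^7.
SE(Ŷ) = √(1.4667172 × 10^7) = 3829.8.

3829.8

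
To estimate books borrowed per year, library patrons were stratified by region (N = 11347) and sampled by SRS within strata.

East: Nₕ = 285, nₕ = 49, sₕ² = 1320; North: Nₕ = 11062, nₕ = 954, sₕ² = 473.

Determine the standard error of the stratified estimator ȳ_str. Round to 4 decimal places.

Var(ȳ_str) = Σₕ Wₕ²(1 − fₕ)sₕ²/nₕ with Wₕ = Nₕ/N, N = 11347.
East: Wₕ = 0.02511677; term = 0.02511677²·(1 − 0.17192982)·1320/49 = 0.014072544.
North: Wₕ = 0.97488323; term = 0.97488323²·(1 − 0.08624119)·473/954 = 0.43057573.
Sum = 0.44464827.
SE = √(0.44464827) = 0.6668.

0.6668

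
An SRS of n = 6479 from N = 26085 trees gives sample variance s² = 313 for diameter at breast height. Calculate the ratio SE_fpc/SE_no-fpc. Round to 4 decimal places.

0.8670

f = n/N = 6479/26085 = 0.24838030.
SE_no-fpc = √(s²/n) = 0.21979519; SE_fpc = √((1−f)s²/n) = 0.19055364.
Ratio = √(1−f) = 0.86696004.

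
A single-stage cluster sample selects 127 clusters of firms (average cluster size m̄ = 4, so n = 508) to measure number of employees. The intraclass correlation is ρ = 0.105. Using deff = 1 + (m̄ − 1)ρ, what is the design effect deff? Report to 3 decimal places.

1.315

deff = 1 + (4 − 1)·0.105 = 1 + 0.315 = 1.315.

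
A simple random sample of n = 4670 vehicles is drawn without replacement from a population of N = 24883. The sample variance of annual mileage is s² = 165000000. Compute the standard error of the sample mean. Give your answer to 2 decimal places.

Under SRS without replacement, Var(ȳ) = (1 − f)·s²/n with f = n/N = 4670/24883 = 0.18767833.
Var(ȳ) = (1 − 0.18767833)·165000000/4670 = 0.81232167·35331.906 = 28700.873.
SE(ȳ) = √(28700.873) = 169.41.

169.41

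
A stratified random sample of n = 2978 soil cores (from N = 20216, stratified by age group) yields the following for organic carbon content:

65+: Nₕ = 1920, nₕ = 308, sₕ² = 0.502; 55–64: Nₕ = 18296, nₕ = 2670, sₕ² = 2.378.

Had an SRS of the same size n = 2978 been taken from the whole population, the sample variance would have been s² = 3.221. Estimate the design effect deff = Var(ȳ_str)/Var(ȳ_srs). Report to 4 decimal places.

Var(ȳ_str) = Σ Wₕ²(1−fₕ)sₕ²/nₕ with Wₕ = Nₕ/20216:
  65+: (1920/20216)²·(1−308/1920)·0.502/308 = 1.234323 × 10^-5
  55–64: (18296/20216)²·(1−2670/18296)·2.378/2670 = 6.2303738 × 10^-4
  → Var(ȳ_str) = 6.3538061 × 10^-4.
Var(ȳ_srs) = (1 − 2978/20216)·3.221/2978 = 9.2226914 × 10^-4.
deff = (6.3538061 × 10^-4) / (9.2226914 × 10^-4) = 0.6889.

0.6889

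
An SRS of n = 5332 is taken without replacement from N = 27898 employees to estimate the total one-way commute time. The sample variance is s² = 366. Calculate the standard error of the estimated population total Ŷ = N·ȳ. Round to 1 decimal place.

Var(Ŷ) = N²·Var(ȳ) = N²·(1 − n/N)·s²/n.
f = 5332/27898 = 0.19112481; Var(ȳ) = 0.80887519·366/5332 = 0.055522941.
Var(Ŷ) = 27898² · 0.055522941 = 4.3213416 × 10^7.
SE(Ŷ) = √(4.3213416 × 10^7) = 6573.7.

6573.7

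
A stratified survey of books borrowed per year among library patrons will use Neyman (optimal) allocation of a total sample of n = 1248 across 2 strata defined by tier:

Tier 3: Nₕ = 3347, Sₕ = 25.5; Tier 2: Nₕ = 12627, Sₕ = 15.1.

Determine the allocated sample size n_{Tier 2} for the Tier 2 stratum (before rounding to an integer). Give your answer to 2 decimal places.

Neyman allocation: nₕ = n·NₕSₕ / Σⱼ NⱼSⱼ.
Σ NⱼSⱼ = 3347·25.5 + 12627·15.1 = 276016.2.
n_{Tier 2} = 1248·12627·15.1 / 276016.2 = 862.10.

862.10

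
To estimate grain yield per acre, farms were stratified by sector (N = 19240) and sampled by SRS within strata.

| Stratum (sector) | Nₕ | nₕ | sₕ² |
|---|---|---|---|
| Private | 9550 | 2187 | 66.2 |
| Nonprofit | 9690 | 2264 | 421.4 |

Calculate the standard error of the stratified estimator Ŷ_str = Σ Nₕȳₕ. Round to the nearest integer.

Var(Ŷ_str) = Σₕ Nₕ²(1 − fₕ)sₕ²/nₕ.
Private: 9550²·(1 − 2187/9550)·66.2/2187 = 2.1284692 × 10^6.
Nonprofit: 9690²·(1 − 2264/9690)·421.4/2264 = 1.3393585 × 10^7.
Sum = 1.5522054 × 10^7.
SE = √(1.5522054 × 10^7) = 3940.

3940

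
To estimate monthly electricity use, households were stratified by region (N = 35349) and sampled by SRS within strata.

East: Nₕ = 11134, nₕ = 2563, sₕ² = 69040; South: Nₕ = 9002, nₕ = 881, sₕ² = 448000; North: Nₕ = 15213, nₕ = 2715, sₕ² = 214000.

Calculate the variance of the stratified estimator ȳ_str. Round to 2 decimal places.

43.80

Var(ȳ_str) = Σₕ Wₕ²(1 − fₕ)sₕ²/nₕ with Wₕ = Nₕ/N, N = 35349.
East: Wₕ = 0.31497355; term = 0.31497355²·(1 − 0.23019580)·69040/2563 = 2.0572195.
South: Wₕ = 0.25466067; term = 0.25466067²·(1 − 0.09786714)·448000/881 = 29.750643.
North: Wₕ = 0.43036578; term = 0.43036578²·(1 − 0.17846579)·214000/2715 = 11.993476.
Sum = 43.801339.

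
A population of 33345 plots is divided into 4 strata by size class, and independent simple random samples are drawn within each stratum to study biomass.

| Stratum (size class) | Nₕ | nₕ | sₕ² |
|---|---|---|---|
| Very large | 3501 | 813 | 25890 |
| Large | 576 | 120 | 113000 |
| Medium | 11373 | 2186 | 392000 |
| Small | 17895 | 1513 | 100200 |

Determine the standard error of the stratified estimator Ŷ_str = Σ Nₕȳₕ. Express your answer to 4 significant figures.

Var(Ŷ_str) = Σₕ Nₕ²(1 − fₕ)sₕ²/nₕ.
Very large: 3501²·(1 − 813/3501)·25890/813 = 2.9968353 × 10^8.
Large: 576²·(1 − 120/576)·113000/120 = 2.473344 × 10^8.
Medium: 11373²·(1 − 2186/11373)·392000/2186 = 1.8736336 × 10^10.
Small: 17895²·(1 − 1513/17895)·100200/1513 = 1.9414554 × 10^10.
Sum = 3.8697908 × 10^10.
SE = √(3.8697908 × 10^10) = 196700.

196700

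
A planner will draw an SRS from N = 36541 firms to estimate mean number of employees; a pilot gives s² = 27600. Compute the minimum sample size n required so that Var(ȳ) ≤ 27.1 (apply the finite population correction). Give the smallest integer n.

991

Without fpc, n₀ = s²/D = 27600/27.1 = 1018.4502.
With fpc, (1 − n/N)·s²/n ≤ D requires n ≥ n₀/(1 + n₀/N) = 1018.4502/(1 + 1018.4502/36541) = 990.8342.
Rounding up, n = 991.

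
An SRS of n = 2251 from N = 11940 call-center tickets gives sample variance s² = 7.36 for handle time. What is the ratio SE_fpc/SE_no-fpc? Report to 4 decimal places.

0.9008

f = n/N = 2251/11940 = 0.18852596.
SE_no-fpc = √(s²/n) = 0.057180923; SE_fpc = √((1−f)s²/n) = 0.051509635.
Ratio = √(1−f) = 0.90081854.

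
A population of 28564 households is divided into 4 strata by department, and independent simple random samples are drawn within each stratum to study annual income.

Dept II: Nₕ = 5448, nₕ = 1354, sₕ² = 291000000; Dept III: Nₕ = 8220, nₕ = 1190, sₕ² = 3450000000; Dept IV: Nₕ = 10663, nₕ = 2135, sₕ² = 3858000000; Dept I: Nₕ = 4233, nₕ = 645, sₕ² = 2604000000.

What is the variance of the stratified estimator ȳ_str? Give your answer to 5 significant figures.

Var(ȳ_str) = Σₕ Wₕ²(1 − fₕ)sₕ²/nₕ with Wₕ = Nₕ/N, N = 28564.
Dept II: Wₕ = 0.19072959; term = 0.19072959²·(1 − 0.24853157)·291000000/1354 = 5875.1805.
Dept III: Wₕ = 0.28777482; term = 0.28777482²·(1 − 0.14476886)·3450000000/1190 = 205334.17.
Dept IV: Wₕ = 0.37330206; term = 0.37330206²·(1 − 0.20022508)·3858000000/2135 = 201396.95.
Dept I: Wₕ = 0.14819353; term = 0.14819353²·(1 − 0.15237420)·2604000000/645 = 75152.584.
Sum = 487758.88.

487760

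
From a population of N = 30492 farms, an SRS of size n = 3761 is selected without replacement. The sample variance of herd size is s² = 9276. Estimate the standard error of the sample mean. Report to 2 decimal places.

1.47

Under SRS without replacement, Var(ȳ) = (1 − f)·s²/n with f = n/N = 3761/30492 = 0.12334383.
Var(ȳ) = (1 − 0.12334383)·9276/3761 = 0.87665617·2.4663653 = 2.1621544.
SE(ȳ) = √(2.1621544) = 1.47.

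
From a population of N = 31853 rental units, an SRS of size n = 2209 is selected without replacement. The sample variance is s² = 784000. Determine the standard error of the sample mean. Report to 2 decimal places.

18.17

Under SRS without replacement, Var(ȳ) = (1 − f)·s²/n with f = n/N = 2209/31853 = 0.06934983.
Var(ȳ) = (1 − 0.06934983)·784000/2209 = 0.93065017·354.91172 = 330.29866.
SE(ȳ) = √(330.29866) = 18.17.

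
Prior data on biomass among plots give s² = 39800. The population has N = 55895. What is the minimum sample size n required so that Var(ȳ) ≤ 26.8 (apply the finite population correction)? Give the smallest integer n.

Without fpc, n₀ = s²/D = 39800/26.8 = 1485.0746.
With fpc, (1 − n/N)·s²/n ≤ D requires n ≥ n₀/(1 + n₀/N) = 1485.0746/(1 + 1485.0746/55895) = 1446.6388.
Rounding up, n = 1447.

1447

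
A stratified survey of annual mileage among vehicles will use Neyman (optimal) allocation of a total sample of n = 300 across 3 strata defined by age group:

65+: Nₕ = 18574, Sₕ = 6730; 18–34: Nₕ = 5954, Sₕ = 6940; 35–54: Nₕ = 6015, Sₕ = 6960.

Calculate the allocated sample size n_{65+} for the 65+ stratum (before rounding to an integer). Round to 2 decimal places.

Neyman allocation: nₕ = n·NₕSₕ / Σⱼ NⱼSⱼ.
Σ NⱼSⱼ = 18574·6730 + 5954·6940 + 6015·6960 = 2.0818818 × 10^8.
n_{65+} = 300·18574·6730 / (2.0818818 × 10^8) = 180.13.

180.13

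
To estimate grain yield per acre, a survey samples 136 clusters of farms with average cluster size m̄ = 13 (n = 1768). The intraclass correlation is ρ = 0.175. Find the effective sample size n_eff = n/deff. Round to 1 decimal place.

570.3

deff = 1 + (13 − 1)·0.175 = 1 + 2.1 = 3.1.
n_eff = 1768 / 3.1 = 570.3.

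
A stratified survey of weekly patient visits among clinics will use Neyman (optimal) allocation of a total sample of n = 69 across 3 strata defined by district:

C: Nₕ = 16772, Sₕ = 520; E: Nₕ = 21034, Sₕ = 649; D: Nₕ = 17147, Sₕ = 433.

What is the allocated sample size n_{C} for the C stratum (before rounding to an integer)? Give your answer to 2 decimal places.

20.20

Neyman allocation: nₕ = n·NₕSₕ / Σⱼ NⱼSⱼ.
Σ NⱼSⱼ = 16772·520 + 21034·649 + 17147·433 = 2.9797157 × 10^7.
n_{C} = 69·16772·520 / (2.9797157 × 10^7) = 20.20.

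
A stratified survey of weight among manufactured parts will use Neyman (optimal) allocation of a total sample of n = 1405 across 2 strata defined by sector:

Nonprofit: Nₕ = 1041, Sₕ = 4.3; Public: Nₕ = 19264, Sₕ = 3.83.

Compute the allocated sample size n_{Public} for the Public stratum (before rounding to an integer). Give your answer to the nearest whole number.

Neyman allocation: nₕ = n·NₕSₕ / Σⱼ NⱼSⱼ.
Σ NⱼSⱼ = 1041·4.3 + 19264·3.83 = 78257.42.
n_{Public} = 1405·19264·3.83 / 78257.42 = 1325.

1325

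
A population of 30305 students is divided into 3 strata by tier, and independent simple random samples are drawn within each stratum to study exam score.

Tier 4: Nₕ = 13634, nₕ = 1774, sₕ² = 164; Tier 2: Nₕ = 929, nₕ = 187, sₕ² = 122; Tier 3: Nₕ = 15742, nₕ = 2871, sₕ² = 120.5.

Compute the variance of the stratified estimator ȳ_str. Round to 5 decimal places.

Var(ȳ_str) = Σₕ Wₕ²(1 − fₕ)sₕ²/nₕ with Wₕ = Nₕ/N, N = 30305.
Tier 4: Wₕ = 0.44989276; term = 0.44989276²·(1 − 0.13011589)·164/1774 = 0.016276823.
Tier 2: Wₕ = 0.03065501; term = 0.03065501²·(1 − 0.20129171)·122/187 = 4.896765 × 10^-4.
Tier 3: Wₕ = 0.51945224; term = 0.51945224²·(1 − 0.18237835)·120.5/2871 = 0.0092597119.
Sum = 0.026026211.

0.02603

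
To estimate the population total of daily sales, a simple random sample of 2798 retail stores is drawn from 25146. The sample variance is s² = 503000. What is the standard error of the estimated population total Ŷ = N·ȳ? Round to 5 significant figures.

Var(Ŷ) = N²·Var(ȳ) = N²·(1 − n/N)·s²/n.
f = 2798/25146 = 0.11127018; Var(ȳ) = 0.88872982·503000/2798 = 159.76808.
Var(Ŷ) = 25146² · 159.76808 = 1.0102476 × 10^11.
SE(Ŷ) = √(1.0102476 × 10^11) = 317840.

317840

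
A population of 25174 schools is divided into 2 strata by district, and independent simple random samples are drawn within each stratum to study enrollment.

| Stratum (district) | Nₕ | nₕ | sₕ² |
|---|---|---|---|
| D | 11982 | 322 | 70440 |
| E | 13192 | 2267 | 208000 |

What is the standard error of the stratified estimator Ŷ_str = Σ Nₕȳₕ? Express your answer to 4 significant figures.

209300

Var(Ŷ_str) = Σₕ Nₕ²(1 − fₕ)sₕ²/nₕ.
D: 11982²·(1 − 322/11982)·70440/322 = 3.0562673 × 10^10.
E: 13192²·(1 − 2267/13192)·208000/2267 = 1.3223423 × 10^10.
Sum = 4.3786096 × 10^10.
SE = √(4.3786096 × 10^10) = 209300.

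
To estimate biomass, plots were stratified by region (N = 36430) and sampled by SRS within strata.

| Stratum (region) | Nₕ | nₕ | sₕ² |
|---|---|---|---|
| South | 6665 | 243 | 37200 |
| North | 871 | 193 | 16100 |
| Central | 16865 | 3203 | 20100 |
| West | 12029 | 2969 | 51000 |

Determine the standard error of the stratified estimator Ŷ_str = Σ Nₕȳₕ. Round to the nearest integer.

Var(Ŷ_str) = Σₕ Nₕ²(1 − fₕ)sₕ²/nₕ.
South: 6665²·(1 − 243/6665)·37200/243 = 6.5525014 × 10^9.
North: 871²·(1 − 193/871)·16100/193 = 4.9262496 × 10^7.
Central: 16865²·(1 − 3203/16865)·20100/3203 = 1.445905 × 10^9.
West: 12029²·(1 − 2969/12029)·51000/2969 = 1.8720511 × 10^9.
Sum = 9.91972 × 10^9.
SE = √(9.91972 × 10^9) = 99598.

99598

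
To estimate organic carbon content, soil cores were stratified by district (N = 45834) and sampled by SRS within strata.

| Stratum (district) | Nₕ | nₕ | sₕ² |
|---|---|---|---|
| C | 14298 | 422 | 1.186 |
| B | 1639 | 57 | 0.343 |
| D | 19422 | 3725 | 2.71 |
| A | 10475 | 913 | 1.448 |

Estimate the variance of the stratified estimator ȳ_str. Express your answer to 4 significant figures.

4.540 × 10^-4

Var(ȳ_str) = Σₕ Wₕ²(1 − fₕ)sₕ²/nₕ with Wₕ = Nₕ/N, N = 45834.
C: Wₕ = 0.31195183; term = 0.31195183²·(1 − 0.02951462)·1.186/422 = 2.6542162 × 10^-4.
B: Wₕ = 0.03575948; term = 0.03575948²·(1 − 0.03477730)·0.343/57 = 7.4272694 × 10^-6.
D: Wₕ = 0.42374656; term = 0.42374656²·(1 − 0.19179281)·2.71/3725 = 1.0557914 × 10^-4.
A: Wₕ = 0.22854213; term = 0.22854213²·(1 − 0.08715990)·1.448/913 = 7.5617974 × 10^-5.
Sum = 4.54046 × 10^-4.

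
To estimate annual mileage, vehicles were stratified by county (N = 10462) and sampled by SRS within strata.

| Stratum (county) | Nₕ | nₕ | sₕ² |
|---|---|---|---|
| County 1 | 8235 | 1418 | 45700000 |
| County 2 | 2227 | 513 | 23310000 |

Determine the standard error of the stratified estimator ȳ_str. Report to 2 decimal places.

Var(ȳ_str) = Σₕ Wₕ²(1 − fₕ)sₕ²/nₕ with Wₕ = Nₕ/N, N = 10462.
County 1: Wₕ = 0.78713439; term = 0.78713439²·(1 − 0.17219186)·45700000/1418 = 16529.794.
County 2: Wₕ = 0.21286561; term = 0.21286561²·(1 − 0.23035474)·23310000/513 = 1584.625.
Sum = 18114.419.
SE = √(18114.419) = 134.59.

134.59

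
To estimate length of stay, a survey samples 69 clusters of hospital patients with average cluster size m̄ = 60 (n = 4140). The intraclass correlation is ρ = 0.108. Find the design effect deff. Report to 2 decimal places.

7.37

deff = 1 + (60 − 1)·0.108 = 1 + 6.372 = 7.372.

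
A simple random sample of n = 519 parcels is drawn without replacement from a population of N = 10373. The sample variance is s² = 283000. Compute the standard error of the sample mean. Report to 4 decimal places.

22.7595

Under SRS without replacement, Var(ȳ) = (1 − f)·s²/n with f = n/N = 519/10373 = 0.05003374.
Var(ȳ) = (1 − 0.05003374)·283000/519 = 0.94996626·545.27938 = 517.99702.
SE(ȳ) = √(517.99702) = 22.7595.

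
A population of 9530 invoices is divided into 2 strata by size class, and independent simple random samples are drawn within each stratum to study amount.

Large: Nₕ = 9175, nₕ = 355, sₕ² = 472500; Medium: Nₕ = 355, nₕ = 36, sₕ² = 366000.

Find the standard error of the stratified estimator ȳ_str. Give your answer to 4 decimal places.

Var(ȳ_str) = Σₕ Wₕ²(1 − fₕ)sₕ²/nₕ with Wₕ = Nₕ/N, N = 9530.
Large: Wₕ = 0.96274921; term = 0.96274921²·(1 − 0.03869210)·472500/355 = 1185.9389.
Medium: Wₕ = 0.03725079; term = 0.03725079²·(1 − 0.10140845)·366000/36 = 12.676864.
Sum = 1198.6158.
SE = √(1198.6158) = 34.6210.

34.6210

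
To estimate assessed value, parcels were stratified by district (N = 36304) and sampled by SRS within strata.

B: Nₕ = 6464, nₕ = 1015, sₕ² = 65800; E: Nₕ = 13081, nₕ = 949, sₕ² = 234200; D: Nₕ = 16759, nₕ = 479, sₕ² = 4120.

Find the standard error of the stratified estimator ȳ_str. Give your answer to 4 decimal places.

5.7644

Var(ȳ_str) = Σₕ Wₕ²(1 − fₕ)sₕ²/nₕ with Wₕ = Nₕ/N, N = 36304.
B: Wₕ = 0.17805201; term = 0.17805201²·(1 − 0.15702351)·65800/1015 = 1.7324833.
E: Wₕ = 0.36031842; term = 0.36031842²·(1 − 0.07254797)·234200/949 = 29.715639.
D: Wₕ = 0.46162957; term = 0.46162957²·(1 − 0.02858166)·4120/479 = 1.7805544.
Sum = 33.228677.
SE = √(33.228677) = 5.7644.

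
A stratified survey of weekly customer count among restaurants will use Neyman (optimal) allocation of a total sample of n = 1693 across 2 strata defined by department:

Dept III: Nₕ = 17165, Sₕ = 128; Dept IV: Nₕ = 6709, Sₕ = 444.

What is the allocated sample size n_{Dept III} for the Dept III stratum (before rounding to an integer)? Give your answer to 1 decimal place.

Neyman allocation: nₕ = n·NₕSₕ / Σⱼ NⱼSⱼ.
Σ NⱼSⱼ = 17165·128 + 6709·444 = 5.175916 × 10^6.
n_{Dept III} = 1693·17165·128 / (5.175916 × 10^6) = 718.7.

718.7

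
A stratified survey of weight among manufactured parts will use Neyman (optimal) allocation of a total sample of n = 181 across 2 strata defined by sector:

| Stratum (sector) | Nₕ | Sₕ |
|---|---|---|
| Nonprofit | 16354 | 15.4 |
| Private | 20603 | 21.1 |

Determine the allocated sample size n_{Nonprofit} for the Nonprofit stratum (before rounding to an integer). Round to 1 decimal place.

Neyman allocation: nₕ = n·NₕSₕ / Σⱼ NⱼSⱼ.
Σ NⱼSⱼ = 16354·15.4 + 20603·21.1 = 686574.9.
n_{Nonprofit} = 181·16354·15.4 / 686574.9 = 66.4.

66.4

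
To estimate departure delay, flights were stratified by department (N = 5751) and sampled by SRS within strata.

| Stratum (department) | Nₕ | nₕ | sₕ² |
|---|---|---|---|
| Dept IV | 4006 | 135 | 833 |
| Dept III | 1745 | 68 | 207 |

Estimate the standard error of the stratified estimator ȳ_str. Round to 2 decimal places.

Var(ȳ_str) = Σₕ Wₕ²(1 − fₕ)sₕ²/nₕ with Wₕ = Nₕ/N, N = 5751.
Dept IV: Wₕ = 0.69657451; term = 0.69657451²·(1 − 0.03369945)·833/135 = 2.8930678.
Dept III: Wₕ = 0.30342549; term = 0.30342549²·(1 − 0.03896848)·207/68 = 0.26934145.
Sum = 3.1624093.
SE = √(3.1624093) = 1.78.

1.78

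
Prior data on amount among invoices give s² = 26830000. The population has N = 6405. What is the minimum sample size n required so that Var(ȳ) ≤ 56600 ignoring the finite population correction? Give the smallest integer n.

Without fpc, n₀ = s²/D = 26830000/56600 = 474.0283.
Rounding up, n = 475.

475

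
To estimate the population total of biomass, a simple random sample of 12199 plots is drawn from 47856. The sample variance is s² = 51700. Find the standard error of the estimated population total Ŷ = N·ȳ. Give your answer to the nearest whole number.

Var(Ŷ) = N²·Var(ȳ) = N²·(1 − n/N)·s²/n.
f = 12199/47856 = 0.25491057; Var(ȳ) = 0.74508943·51700/12199 = 3.157728.
Var(Ŷ) = 47856² · 3.157728 = 7.2318184 × 10^9.
SE(Ŷ) = √(7.2318184 × 10^9) = 85040.

85040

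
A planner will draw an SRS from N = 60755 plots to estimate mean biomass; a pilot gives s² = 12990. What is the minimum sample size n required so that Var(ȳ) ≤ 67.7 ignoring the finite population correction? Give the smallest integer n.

Without fpc, n₀ = s²/D = 12990/67.7 = 191.8759.
Rounding up, n = 192.

192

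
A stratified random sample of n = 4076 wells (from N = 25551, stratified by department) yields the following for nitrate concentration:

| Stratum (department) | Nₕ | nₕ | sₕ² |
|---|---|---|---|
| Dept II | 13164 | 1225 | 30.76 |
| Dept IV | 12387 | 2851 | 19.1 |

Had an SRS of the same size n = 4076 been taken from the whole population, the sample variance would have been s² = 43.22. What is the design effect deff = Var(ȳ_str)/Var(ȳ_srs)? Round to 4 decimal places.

0.8143

Var(ȳ_str) = Σ Wₕ²(1−fₕ)sₕ²/nₕ with Wₕ = Nₕ/25551:
  Dept II: (13164/25551)²·(1−1225/13164)·30.76/1225 = 0.0060449159
  Dept IV: (12387/25551)²·(1−2851/12387)·19.1/2851 = 0.0012121398
  → Var(ȳ_str) = 0.0072570557.
Var(ȳ_srs) = (1 − 4076/25551)·43.22/4076 = 0.008912014.
deff = 0.0072570557 / 0.008912014 = 0.8143.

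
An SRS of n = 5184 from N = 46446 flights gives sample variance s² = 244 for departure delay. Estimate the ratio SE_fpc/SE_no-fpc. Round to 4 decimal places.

f = n/N = 5184/46446 = 0.11161349.
SE_no-fpc = √(s²/n) = 0.21695138; SE_fpc = √((1−f)s²/n) = 0.20448591.
Ratio = √(1−f) = 0.94254258.

0.9425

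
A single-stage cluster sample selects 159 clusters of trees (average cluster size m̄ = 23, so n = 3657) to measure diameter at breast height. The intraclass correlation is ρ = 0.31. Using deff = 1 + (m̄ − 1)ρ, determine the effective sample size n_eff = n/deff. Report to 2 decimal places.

467.65

deff = 1 + (23 − 1)·0.31 = 1 + 6.82 = 7.82.
n_eff = 3657 / 7.82 = 467.65.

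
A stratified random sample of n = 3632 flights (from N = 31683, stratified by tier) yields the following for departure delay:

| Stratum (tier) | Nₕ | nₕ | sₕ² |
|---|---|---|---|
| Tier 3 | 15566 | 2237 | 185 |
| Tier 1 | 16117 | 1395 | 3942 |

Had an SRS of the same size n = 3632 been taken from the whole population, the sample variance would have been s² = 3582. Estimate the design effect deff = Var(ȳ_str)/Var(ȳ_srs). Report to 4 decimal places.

Var(ȳ_str) = Σ Wₕ²(1−fₕ)sₕ²/nₕ with Wₕ = Nₕ/31683:
  Tier 3: (15566/31683)²·(1−2237/15566)·185/2237 = 0.017093372
  Tier 1: (16117/31683)²·(1−1395/16117)·3942/1395 = 0.66794521
  → Var(ȳ_str) = 0.68503858.
Var(ȳ_srs) = (1 − 3632/31683)·3582/3632 = 0.873176.
deff = 0.68503858 / 0.873176 = 0.7845.

0.7845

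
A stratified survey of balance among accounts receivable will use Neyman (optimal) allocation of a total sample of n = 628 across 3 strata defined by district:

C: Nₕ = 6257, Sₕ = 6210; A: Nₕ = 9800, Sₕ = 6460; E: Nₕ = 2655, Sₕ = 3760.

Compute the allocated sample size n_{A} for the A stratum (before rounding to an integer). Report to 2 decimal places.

Neyman allocation: nₕ = n·NₕSₕ / Σⱼ NⱼSⱼ.
Σ NⱼSⱼ = 6257·6210 + 9800·6460 + 2655·3760 = 1.1214677 × 10^8.
n_{A} = 628·9800·6460 / (1.1214677 × 10^8) = 354.51.

354.51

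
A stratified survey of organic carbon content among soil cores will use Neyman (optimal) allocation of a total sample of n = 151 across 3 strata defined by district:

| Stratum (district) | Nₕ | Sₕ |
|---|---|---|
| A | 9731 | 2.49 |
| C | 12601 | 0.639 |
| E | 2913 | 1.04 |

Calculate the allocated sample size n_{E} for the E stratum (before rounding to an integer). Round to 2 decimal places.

12.95

Neyman allocation: nₕ = n·NₕSₕ / Σⱼ NⱼSⱼ.
Σ NⱼSⱼ = 9731·2.49 + 12601·0.639 + 2913·1.04 = 35311.749.
n_{E} = 151·2913·1.04 / 35311.749 = 12.95.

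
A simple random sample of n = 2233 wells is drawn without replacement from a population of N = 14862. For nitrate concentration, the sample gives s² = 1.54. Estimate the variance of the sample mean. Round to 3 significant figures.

5.86 × 10^-4

Under SRS without replacement, Var(ȳ) = (1 − f)·s²/n with f = n/N = 2233/14862 = 0.15024896.
Var(ȳ) = (1 − 0.15024896)·1.54/2233 = 0.84975104·6.8965517 × 10^-4 = 5.860352 × 10^-4.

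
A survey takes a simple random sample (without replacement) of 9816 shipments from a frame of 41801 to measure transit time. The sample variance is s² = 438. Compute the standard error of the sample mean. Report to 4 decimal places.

Under SRS without replacement, Var(ȳ) = (1 − f)·s²/n with f = n/N = 9816/41801 = 0.23482692.
Var(ȳ) = (1 − 0.23482692)·438/9816 = 0.76517308·0.044621027 = 0.034142809.
SE(ȳ) = √(0.034142809) = 0.1848.

0.1848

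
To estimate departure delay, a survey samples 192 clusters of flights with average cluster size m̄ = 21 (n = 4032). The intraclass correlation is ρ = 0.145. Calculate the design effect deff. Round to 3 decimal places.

3.900

deff = 1 + (21 − 1)·0.145 = 1 + 2.9 = 3.9.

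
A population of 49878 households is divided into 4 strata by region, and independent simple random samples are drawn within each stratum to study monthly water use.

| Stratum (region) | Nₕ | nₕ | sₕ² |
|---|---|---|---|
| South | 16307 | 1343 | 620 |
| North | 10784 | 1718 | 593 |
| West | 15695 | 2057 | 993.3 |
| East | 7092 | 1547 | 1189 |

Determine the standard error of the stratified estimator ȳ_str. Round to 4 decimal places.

0.3355

Var(ȳ_str) = Σₕ Wₕ²(1 − fₕ)sₕ²/nₕ with Wₕ = Nₕ/N, N = 49878.
South: Wₕ = 0.32693773; term = 0.32693773²·(1 − 0.08235727)·620/1343 = 0.045281352.
North: Wₕ = 0.21620755; term = 0.21620755²·(1 − 0.15931009)·593/1718 = 0.013564665.
West: Wₕ = 0.31466779; term = 0.31466779²·(1 − 0.13106085)·993.3/2057 = 0.04154704.
East: Wₕ = 0.14218694; term = 0.14218694²·(1 − 0.21813311)·1189/1547 = 0.01214909.
Sum = 0.11254215.
SE = √(0.11254215) = 0.3355.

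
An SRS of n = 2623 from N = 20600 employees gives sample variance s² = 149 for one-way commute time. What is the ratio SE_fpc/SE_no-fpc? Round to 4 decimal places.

f = n/N = 2623/20600 = 0.12733010.
SE_no-fpc = √(s²/n) = 0.23833838; SE_fpc = √((1−f)s²/n) = 0.2226481.
Ratio = √(1−f) = 0.93416803.

0.9342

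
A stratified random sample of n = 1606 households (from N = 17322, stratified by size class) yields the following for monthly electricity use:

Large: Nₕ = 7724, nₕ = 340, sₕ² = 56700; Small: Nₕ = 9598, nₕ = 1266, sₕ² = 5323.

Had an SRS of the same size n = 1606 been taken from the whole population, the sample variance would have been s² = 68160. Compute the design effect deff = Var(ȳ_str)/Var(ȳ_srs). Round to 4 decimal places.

0.8523

Var(ȳ_str) = Σ Wₕ²(1−fₕ)sₕ²/nₕ with Wₕ = Nₕ/17322:
  Large: (7724/17322)²·(1−340/7724)·56700/340 = 31.698742
  Small: (9598/17322)²·(1−1266/9598)·5323/1266 = 1.1206157
  → Var(ȳ_str) = 32.819358.
Var(ȳ_srs) = (1 − 1606/17322)·68160/1606 = 38.505966.
deff = 32.819358 / 38.505966 = 0.8523.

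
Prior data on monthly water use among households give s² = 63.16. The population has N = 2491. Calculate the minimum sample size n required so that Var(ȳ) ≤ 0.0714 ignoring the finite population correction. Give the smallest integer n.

885

Without fpc, n₀ = s²/D = 63.16/0.0714 = 884.5938.
Rounding up, n = 885.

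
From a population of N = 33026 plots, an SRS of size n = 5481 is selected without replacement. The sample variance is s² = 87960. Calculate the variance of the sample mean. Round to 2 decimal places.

13.38

Under SRS without replacement, Var(ȳ) = (1 − f)·s²/n with f = n/N = 5481/33026 = 0.16596015.
Var(ȳ) = (1 − 0.16596015)·87960/5481 = 0.83403985·16.048166 = 13.38481.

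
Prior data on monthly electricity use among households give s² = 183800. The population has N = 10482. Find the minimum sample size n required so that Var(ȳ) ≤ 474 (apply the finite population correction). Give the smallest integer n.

Without fpc, n₀ = s²/D = 183800/474 = 387.7637.
With fpc, (1 − n/N)·s²/n ≤ D requires n ≥ n₀/(1 + n₀/N) = 387.7637/(1 + 387.7637/10482) = 373.9308.
Rounding up, n = 374.

374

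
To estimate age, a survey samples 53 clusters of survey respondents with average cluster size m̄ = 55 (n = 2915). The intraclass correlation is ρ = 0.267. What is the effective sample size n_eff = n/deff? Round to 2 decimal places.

deff = 1 + (55 − 1)·0.267 = 1 + 14.418 = 15.418.
n_eff = 2915 / 15.418 = 189.06.

189.06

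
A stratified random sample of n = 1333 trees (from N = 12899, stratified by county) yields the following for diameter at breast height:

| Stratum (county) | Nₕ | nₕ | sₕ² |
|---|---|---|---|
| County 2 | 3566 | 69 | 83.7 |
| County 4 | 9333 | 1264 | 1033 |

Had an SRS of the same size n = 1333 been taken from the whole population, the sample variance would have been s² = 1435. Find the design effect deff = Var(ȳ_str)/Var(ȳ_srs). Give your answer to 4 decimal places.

0.4774

Var(ȳ_str) = Σ Wₕ²(1−fₕ)sₕ²/nₕ with Wₕ = Nₕ/12899:
  County 2: (3566/12899)²·(1−69/3566)·83.7/69 = 0.090916195
  County 4: (9333/12899)²·(1−1264/9333)·1033/1264 = 0.36989814
  → Var(ȳ_str) = 0.46081434.
Var(ȳ_srs) = (1 − 1333/12899)·1435/1333 = 0.9652702.
deff = 0.46081434 / 0.9652702 = 0.4774.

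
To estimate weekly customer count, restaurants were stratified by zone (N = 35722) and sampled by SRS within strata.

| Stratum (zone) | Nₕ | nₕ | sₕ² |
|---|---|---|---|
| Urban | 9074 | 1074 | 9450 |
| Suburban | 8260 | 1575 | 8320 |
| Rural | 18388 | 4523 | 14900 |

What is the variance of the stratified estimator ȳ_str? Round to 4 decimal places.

1.3873

Var(ȳ_str) = Σₕ Wₕ²(1 − fₕ)sₕ²/nₕ with Wₕ = Nₕ/N, N = 35722.
Urban: Wₕ = 0.25401713; term = 0.25401713²·(1 − 0.11836015)·9450/1074 = 0.50054688.
Suburban: Wₕ = 0.23123005; term = 0.23123005²·(1 − 0.19067797)·8320/1575 = 0.22858761.
Rural: Wₕ = 0.51475281; term = 0.51475281²·(1 − 0.24597564)·14900/4523 = 0.65817672.
Sum = 1.3873112.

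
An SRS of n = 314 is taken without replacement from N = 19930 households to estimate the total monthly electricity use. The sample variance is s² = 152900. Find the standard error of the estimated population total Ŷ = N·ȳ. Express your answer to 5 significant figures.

Var(Ŷ) = N²·Var(ȳ) = N²·(1 − n/N)·s²/n.
f = 314/19930 = 0.01575514; Var(ȳ) = 0.98424486·152900/314 = 479.27082.
Var(Ŷ) = 19930² · 479.27082 = 1.9036872 × 10^11.
SE(Ŷ) = √(1.9036872 × 10^11) = 436310.

436310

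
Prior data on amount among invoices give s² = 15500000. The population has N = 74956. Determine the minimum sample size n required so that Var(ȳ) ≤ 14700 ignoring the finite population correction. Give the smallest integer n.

1055

Without fpc, n₀ = s²/D = 15500000/14700 = 1054.4218.
Rounding up, n = 1055.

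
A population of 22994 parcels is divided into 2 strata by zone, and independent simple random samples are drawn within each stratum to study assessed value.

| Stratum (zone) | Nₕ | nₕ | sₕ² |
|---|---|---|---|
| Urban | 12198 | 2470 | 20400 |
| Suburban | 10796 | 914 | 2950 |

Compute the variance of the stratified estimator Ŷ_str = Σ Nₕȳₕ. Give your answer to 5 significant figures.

1.3244 × 10^9

Var(Ŷ_str) = Σₕ Nₕ²(1 − fₕ)sₕ²/nₕ.
Urban: 12198²·(1 − 2470/12198)·20400/2470 = 9.8004362 × 10^8.
Suburban: 10796²·(1 − 914/10796)·2950/914 = 3.4433688 × 10^8.
Sum = 1.3243805 × 10^9.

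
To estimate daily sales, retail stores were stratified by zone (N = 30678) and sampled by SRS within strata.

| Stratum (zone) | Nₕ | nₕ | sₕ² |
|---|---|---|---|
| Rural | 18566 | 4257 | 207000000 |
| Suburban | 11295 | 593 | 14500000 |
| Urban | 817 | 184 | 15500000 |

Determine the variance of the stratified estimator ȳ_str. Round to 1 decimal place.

Var(ȳ_str) = Σₕ Wₕ²(1 − fₕ)sₕ²/nₕ with Wₕ = Nₕ/N, N = 30678.
Rural: Wₕ = 0.60518939; term = 0.60518939²·(1 − 0.22929010)·207000000/4257 = 13725.881.
Suburban: Wₕ = 0.36817915; term = 0.36817915²·(1 − 0.05250111)·14500000/593 = 3140.5839.
Urban: Wₕ = 0.02663146; term = 0.02663146²·(1 − 0.22521420)·15500000/184 = 46.289827.
Sum = 16912.755.

16912.8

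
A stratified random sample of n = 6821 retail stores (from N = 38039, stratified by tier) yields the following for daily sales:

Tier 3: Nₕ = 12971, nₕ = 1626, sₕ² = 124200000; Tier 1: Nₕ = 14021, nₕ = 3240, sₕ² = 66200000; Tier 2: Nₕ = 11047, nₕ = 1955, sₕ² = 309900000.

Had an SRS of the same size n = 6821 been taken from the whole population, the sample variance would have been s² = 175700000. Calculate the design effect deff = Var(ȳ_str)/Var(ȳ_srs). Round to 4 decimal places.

Var(ȳ_str) = Σ Wₕ²(1−fₕ)sₕ²/nₕ with Wₕ = Nₕ/38039:
  Tier 3: (12971/38039)²·(1−1626/12971)·124200000/1626 = 7768.2077
  Tier 1: (14021/38039)²·(1−3240/14021)·66200000/3240 = 2134.4836
  Tier 2: (11047/38039)²·(1−1955/11047)·309900000/1955 = 11003.236
  → Var(ȳ_str) = 20905.927.
Var(ȳ_srs) = (1 − 6821/38039)·175700000/6821 = 21139.743.
deff = 20905.927 / 21139.743 = 0.9889.

0.9889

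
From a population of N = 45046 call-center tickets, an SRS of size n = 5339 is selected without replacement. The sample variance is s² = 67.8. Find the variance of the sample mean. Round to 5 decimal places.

0.01119

Under SRS without replacement, Var(ȳ) = (1 − f)·s²/n with f = n/N = 5339/45046 = 0.11852329.
Var(ȳ) = (1 − 0.11852329)·67.8/5339 = 0.88147671·0.012699007 = 0.011193879.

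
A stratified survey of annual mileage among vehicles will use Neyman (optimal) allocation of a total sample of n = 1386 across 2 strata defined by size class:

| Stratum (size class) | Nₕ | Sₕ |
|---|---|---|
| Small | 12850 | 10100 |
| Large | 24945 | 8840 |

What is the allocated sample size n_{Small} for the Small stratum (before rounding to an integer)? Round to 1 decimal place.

513.5

Neyman allocation: nₕ = n·NₕSₕ / Σⱼ NⱼSⱼ.
Σ NⱼSⱼ = 12850·10100 + 24945·8840 = 3.502988 × 10^8.
n_{Small} = 1386·12850·10100 / (3.502988 × 10^8) = 513.5.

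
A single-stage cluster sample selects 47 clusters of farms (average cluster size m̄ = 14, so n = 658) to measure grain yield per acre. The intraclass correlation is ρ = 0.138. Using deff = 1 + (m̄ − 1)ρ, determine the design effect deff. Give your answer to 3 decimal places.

deff = 1 + (14 − 1)·0.138 = 1 + 1.794 = 2.794.

2.794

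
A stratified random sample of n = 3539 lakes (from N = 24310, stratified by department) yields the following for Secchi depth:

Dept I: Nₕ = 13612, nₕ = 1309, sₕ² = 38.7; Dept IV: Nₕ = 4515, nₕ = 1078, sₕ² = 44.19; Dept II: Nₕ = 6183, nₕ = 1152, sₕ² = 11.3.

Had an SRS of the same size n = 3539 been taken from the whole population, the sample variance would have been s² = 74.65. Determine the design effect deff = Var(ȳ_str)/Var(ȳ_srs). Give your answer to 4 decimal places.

Var(ȳ_str) = Σ Wₕ²(1−fₕ)sₕ²/nₕ with Wₕ = Nₕ/24310:
  Dept I: (13612/24310)²·(1−1309/13612)·38.7/1309 = 0.0083778844
  Dept IV: (4515/24310)²·(1−1078/4515)·44.19/1078 = 0.0010763973
  Dept II: (6183/24310)²·(1−1152/6183)·11.3/1152 = 5.163089 × 10^-4
  → Var(ȳ_str) = 0.0099705906.
Var(ȳ_srs) = (1 − 3539/24310)·74.65/3539 = 0.018022776.
deff = 0.0099705906 / 0.018022776 = 0.5532.

0.5532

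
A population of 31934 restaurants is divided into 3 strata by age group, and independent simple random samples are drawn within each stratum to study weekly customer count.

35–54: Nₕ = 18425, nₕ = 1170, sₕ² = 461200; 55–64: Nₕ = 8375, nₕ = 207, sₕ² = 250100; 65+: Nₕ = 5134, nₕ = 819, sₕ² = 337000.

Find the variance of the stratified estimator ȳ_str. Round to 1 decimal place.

Var(ȳ_str) = Σₕ Wₕ²(1 − fₕ)sₕ²/nₕ with Wₕ = Nₕ/N, N = 31934.
35–54: Wₕ = 0.57697125; term = 0.57697125²·(1 − 0.06350068)·461200/1170 = 122.89077.
55–64: Wₕ = 0.26225966; term = 0.26225966²·(1 − 0.02471642)·250100/207 = 81.047057.
65+: Wₕ = 0.16076909; term = 0.16076909²·(1 − 0.15952474)·337000/819 = 8.9387342.
Sum = 212.87656.

212.9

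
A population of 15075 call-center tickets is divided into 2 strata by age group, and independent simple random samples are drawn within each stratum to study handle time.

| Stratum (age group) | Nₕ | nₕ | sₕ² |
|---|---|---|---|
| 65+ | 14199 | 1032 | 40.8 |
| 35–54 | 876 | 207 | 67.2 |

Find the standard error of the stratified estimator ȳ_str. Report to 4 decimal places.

0.1827

Var(ȳ_str) = Σₕ Wₕ²(1 − fₕ)sₕ²/nₕ with Wₕ = Nₕ/N, N = 15075.
65+: Wₕ = 0.94189055; term = 0.94189055²·(1 − 0.07268117)·40.8/1032 = 0.032524484.
35–54: Wₕ = 0.05810945; term = 0.05810945²·(1 − 0.23630137)·67.2/207 = 8.3717164 × 10^-4.
Sum = 0.033361656.
SE = √(0.033361656) = 0.1827.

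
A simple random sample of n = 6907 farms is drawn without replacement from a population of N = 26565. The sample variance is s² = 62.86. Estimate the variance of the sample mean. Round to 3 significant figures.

Under SRS without replacement, Var(ȳ) = (1 − f)·s²/n with f = n/N = 6907/26565 = 0.26000376.
Var(ȳ) = (1 − 0.26000376)·62.86/6907 = 0.73999624·0.0091009121 = 0.0067346407.

0.00673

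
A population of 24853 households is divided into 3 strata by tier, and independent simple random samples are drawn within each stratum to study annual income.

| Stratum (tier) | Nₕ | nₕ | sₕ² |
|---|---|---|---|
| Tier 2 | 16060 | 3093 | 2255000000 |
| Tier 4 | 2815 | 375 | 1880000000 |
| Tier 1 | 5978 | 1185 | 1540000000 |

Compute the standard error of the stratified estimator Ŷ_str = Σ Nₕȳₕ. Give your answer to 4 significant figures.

Var(Ŷ_str) = Σₕ Nₕ²(1 − fₕ)sₕ²/nₕ.
Tier 2: 16060²·(1 − 3093/16060)·2255000000/3093 = 1.5182793 × 10^14.
Tier 4: 2815²·(1 − 375/2815)·1880000000/375 = 3.4434581 × 10^13.
Tier 1: 5978²·(1 − 1185/5978)·1540000000/1185 = 3.7236231 × 10^13.
Sum = 2.2349874 × 10^14.
SE = √(2.2349874 × 10^14) = 1.495 × 10^7.

1.495 × 10^7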